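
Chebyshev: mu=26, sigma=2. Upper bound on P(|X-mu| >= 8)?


k = 8/2 = 4
Chebyshev: P(|X-mu| >= k*sigma) <= 1/k^2 = 1/4^2 = 1/16

1/16


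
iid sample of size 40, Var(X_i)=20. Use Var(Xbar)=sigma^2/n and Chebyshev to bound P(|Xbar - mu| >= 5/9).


Var(Xbar) = Var(X)/n = 20/40
Chebyshev: P(|Xbar-mu| >= 5/9) <= Var(Xbar)/(5/9)^2 = (1/2)/(25/81) = 81/50
Bound exceeds 1, so trivial bound: 1

1


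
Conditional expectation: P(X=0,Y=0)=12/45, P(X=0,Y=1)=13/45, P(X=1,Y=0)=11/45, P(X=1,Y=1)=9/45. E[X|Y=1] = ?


P(Y=1) = 22/45
E[X|Y=1] = (0*13 + 1*9)/22 = 9/22

9/22


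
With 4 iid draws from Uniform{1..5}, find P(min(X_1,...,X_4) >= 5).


P(min >= 5) = P(all X_i >= 5) = (P(X_1 >= 5))^4
= (1/5)^4 = 1/625

1/625


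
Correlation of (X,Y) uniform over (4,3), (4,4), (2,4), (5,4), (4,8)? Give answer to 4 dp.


Cov(X,Y) = 0.1200, Var(X) = 0.9600, Var(Y) = 3.0400
rho = Cov/(sqrt(VarX)*sqrt(VarY)) = 0.0702

0.0702


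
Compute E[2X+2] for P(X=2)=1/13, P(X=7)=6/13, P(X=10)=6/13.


E[2X+2] = sum(g(x)*P(x))
= 6*1/13 + 16*6/13 + 22*6/13
= 18

18


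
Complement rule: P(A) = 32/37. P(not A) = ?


P(A') = 1 - P(A) = 1 - 32/37 = 5/37

5/37


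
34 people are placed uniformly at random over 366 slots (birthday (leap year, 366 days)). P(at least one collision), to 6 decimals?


P(all different) = prod((366-i)/366 for i=0..33) = 0.205601
P(at least one match) = 1 - 0.205601 = 0.794399

0.794399


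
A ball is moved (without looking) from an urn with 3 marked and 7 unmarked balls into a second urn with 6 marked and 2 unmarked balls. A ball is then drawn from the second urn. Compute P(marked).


P(transfer marked) = 3/10; P(transfer unmarked) = 7/10
If marked transferred: Urn II has 7 marked of 9, so P(marked|marked moved) = 7/9
If unmarked transferred: Urn II has 6 marked of 9, so P(marked|unmarked moved) = 2/3
By total probability: P(marked) = 3/10*7/9 + 7/10*2/3 = 7/10

7/10


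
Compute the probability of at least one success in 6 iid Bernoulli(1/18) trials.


P(at least one) = 1 - P(none)
P(none) = (1 - 1/18)^6 = (17/18)^6 = 24137569/34012224
P(at least one) = 1 - 24137569/34012224 = 9874655/34012224

9874655/34012224


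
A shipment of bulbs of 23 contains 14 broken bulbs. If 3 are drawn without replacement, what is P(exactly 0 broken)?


P(X=0) = C(14,0)*C(9,3) / C(23,3)
= 1*84 / 1771
= 84/1771 = 12/253

12/253


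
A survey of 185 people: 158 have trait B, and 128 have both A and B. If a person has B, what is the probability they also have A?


P(A|B) = P(A∩B)/P(B) = (128/185)/(158/185) = 128/158 = 64/79

64/79


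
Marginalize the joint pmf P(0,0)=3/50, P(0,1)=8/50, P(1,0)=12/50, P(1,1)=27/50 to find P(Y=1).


P(Y=1) = P(0,1)+P(1,1) = 8/50 + 27/50 = 35/50 = 7/10

7/10


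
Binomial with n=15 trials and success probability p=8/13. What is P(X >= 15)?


P(X>=15) = P(X=15)
= 35184372088832/51185893014090757
= 35184372088832/51185893014090757

35184372088832/51185893014090757


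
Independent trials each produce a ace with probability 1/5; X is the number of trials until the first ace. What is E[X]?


For geometric (trials until first success), E[X] = 1/p = 1/(1/5) = 5

5


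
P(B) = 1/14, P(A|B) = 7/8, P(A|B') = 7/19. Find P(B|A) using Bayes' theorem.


P(A) = P(A|B)P(B) + P(A|B')P(B') = 7/8*1/14 + 7/19*13/14 = 123/304
P(B|A) = P(A|B)P(B)/P(A) = (1/16)/(123/304) = 19/123

19/123


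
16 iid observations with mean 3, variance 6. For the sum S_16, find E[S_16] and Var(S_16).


E[S_n] = n*mu = 16*3 = 48
Var(S_n) = n*sigma^2 = 16*6 = 96

E[S_16]=48, Var(S_16)=96


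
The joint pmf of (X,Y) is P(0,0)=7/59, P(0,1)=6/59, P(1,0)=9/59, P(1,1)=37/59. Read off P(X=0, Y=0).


Read from table: P(X=0, Y=0) = 7/59

7/59


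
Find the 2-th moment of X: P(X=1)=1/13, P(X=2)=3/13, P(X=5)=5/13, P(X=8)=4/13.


E[X^2] = sum(x^2 * P(x))
= 1*1/13 + 4*3/13 + 25*5/13 + 64*4/13
= 394/13

394/13


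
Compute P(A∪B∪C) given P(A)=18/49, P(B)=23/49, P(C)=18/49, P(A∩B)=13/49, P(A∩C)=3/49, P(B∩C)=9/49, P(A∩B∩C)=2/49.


P(A∪B∪C) = P(A)+P(B)+P(C) - P(AB)-P(AC)-P(BC) + P(ABC)
= 18/49+23/49+18/49 - 13/49-3/49-9/49 + 2/49
= 36/49

36/49


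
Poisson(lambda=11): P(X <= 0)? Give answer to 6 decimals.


P(X<=0) = e^(-11)*11^0/0!
≈ 0.0000167017
≈ 0.000017

0.000017


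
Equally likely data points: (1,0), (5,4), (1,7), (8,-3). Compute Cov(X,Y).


E[X]=15/4, E[Y]=2, E[XY]=3/4
Cov(X,Y) = E[XY] - E[X]E[Y] = 3/4 - 15/4*2 = -27/4

-27/4


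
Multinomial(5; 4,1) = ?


5! = 120
Denominator: 4!=24 * 1!=1
Coefficient = 120 / 24 = 5

5


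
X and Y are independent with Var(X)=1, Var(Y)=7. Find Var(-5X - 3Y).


Independence => Cov(X,Y)=0
Var(-5X - 3Y) = (-5)^2*Var(X) + (-3)^2*Var(Y)
= 25*1 + 9*7 = 88

88


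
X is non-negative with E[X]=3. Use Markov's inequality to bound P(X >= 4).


Markov: P(X >= a) <= E[X]/a
P(X >= 4) <= 3/4

3/4


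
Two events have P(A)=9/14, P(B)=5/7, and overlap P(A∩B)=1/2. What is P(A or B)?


P(A∪B) = P(A) + P(B) - P(A∩B)
= 9/14 + 5/7 - 1/2 = 6/7

6/7


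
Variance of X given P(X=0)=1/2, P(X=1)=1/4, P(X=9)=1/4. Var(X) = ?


E[X] = 5/2, E[X^2] = 41/2
Var(X) = E[X^2] - (E[X])^2 = 41/2 - (5/2)^2 = 57/4

57/4


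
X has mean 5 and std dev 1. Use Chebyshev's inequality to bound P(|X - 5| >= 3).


k = 3/1 = 3
Chebyshev: P(|X-mu| >= k*sigma) <= 1/k^2 = 1/3^2 = 1/9

1/9


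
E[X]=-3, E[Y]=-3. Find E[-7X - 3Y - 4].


E[-7X - 3Y - 4] = -7*E[X] - 3*E[Y] - 4
= (-7)*(-3) + (-3)*(-3) + (-4)
= 21 + 9 - 4 = 26

26


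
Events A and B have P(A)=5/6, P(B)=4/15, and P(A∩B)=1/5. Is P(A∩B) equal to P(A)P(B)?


P(A)*P(B) = 5/6*4/15 = 2/9
P(A∩B) = 1/5 != 2/9, so not independent

No, A and B are not independent


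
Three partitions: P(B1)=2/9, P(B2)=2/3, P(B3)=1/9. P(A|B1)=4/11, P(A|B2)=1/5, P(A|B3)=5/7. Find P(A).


P(A) = P(A|B1)P(B1) + P(A|B2)P(B2) + P(A|B3)P(B3)
= 4/11*2/9 + 1/5*2/3 + 5/7*1/9
= 8/99 + 2/15 + 5/63 = 113/385

113/385


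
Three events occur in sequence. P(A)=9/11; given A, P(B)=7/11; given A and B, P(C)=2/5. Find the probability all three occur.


P(A∩B∩C) = P(A) * P(B|A) * P(C|A∩B)
= 9/11 * 7/11 * 2/5
= 63/121 * 2/5 = 126/605

126/605


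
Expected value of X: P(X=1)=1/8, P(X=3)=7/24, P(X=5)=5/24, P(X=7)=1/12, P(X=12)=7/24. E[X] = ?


E[X] = sum(x * P(x))
= 1*1/8 + 3*7/24 + 5*5/24 + 7*1/12 + 12*7/24
= 49/8

49/8


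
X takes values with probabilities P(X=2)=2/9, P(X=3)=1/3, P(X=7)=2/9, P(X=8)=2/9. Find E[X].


E[X] = sum(x * P(x))
= 2*2/9 + 3*1/3 + 7*2/9 + 8*2/9
= 43/9

43/9


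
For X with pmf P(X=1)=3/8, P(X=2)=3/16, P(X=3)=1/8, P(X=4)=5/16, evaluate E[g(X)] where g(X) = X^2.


E[X^2] = sum(g(x)*P(x))
= 1*3/8 + 4*3/16 + 9*1/8 + 16*5/16
= 29/4

29/4


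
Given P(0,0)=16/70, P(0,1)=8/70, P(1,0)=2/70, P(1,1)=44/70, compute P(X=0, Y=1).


Read from table: P(X=0, Y=1) = 8/70 = 4/35

4/35


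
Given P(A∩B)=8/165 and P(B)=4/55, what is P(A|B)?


P(A|B) = P(A∩B)/P(B) = (8/165)/(12/165) = 8/12 = 2/3

2/3


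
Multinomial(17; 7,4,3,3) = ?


17! = 355687428096000
Denominator: 7!=5040 * 4!=24 * 3!=6 * 3!=6
Coefficient = 355687428096000 / 4354560 = 81681600

81681600


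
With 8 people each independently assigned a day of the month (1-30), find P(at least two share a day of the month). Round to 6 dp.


P(all different) = prod((30-i)/30 for i=0..7) = 0.359686
P(at least one match) = 1 - 0.359686 = 0.640314

0.640314


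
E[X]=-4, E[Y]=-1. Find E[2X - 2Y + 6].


E[2X - 2Y + 6] = 2*E[X] - 2*E[Y] + 6
= (2)*(-4) + (-2)*(-1) + (6)
= -8 + 2 + 6 = 0

0


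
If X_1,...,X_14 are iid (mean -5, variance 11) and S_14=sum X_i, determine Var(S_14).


By independence, Var(S_n) = n*Var(X_1) = 14*11 = 154

154


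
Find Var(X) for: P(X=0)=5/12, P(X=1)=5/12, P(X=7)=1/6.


E[X] = 19/12, E[X^2] = 103/12
Var(X) = E[X^2] - (E[X])^2 = 103/12 - (19/12)^2 = 875/144

875/144


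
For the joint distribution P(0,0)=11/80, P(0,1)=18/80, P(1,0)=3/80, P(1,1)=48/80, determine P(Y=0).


P(Y=0) = P(0,0)+P(1,0) = 11/80 + 3/80 = 14/80 = 7/40

7/40


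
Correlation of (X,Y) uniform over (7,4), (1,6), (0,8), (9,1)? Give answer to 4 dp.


Cov(X,Y) = -9.4375, Var(X) = 14.6875, Var(Y) = 6.6875
rho = Cov/(sqrt(VarX)*sqrt(VarY)) = -0.9523

-0.9523


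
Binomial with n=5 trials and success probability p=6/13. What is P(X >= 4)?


P(X>=4) = P(X=4) + P(X=5)
= 45360/371293 + 7776/371293
= 53136/371293

53136/371293


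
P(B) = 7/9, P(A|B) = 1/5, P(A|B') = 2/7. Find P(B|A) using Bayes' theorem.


P(A) = P(A|B)P(B) + P(A|B')P(B') = 1/5*7/9 + 2/7*2/9 = 23/105
P(B|A) = P(A|B)P(B)/P(A) = (7/45)/(23/105) = 49/69

49/69


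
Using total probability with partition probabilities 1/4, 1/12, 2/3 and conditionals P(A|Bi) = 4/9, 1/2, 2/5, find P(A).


P(A) = P(A|B1)P(B1) + P(A|B2)P(B2) + P(A|B3)P(B3)
= 4/9*1/4 + 1/2*1/12 + 2/5*2/3
= 1/9 + 1/24 + 4/15 = 151/360

151/360


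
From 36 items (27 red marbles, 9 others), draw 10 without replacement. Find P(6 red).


P(X=6) = C(27,6)*C(9,4) / C(36,10)
= 296010*126 / 254186856
= 37297260/254186856 = 4485/30566

4485/30566


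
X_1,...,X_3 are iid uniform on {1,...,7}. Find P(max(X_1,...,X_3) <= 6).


P(max <= 6) = P(all X_i <= 6) = (P(X_1 <= 6))^3
= (6/7)^3 = 216/343

216/343


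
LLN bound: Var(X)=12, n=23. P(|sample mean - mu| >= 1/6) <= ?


Var(Xbar) = Var(X)/n = 12/23
Chebyshev: P(|Xbar-mu| >= 1/6) <= Var(Xbar)/(1/6)^2 = (12/23)/(1/36) = 432/23
Bound exceeds 1, so trivial bound: 1

1


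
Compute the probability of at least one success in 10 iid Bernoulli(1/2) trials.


P(at least one) = 1 - P(none)
P(none) = (1 - 1/2)^10 = (1/2)^10 = 1/1024
P(at least one) = 1 - 1/1024 = 1023/1024

1023/1024


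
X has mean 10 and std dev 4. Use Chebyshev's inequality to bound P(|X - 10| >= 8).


k = 8/4 = 2
Chebyshev: P(|X-mu| >= k*sigma) <= 1/k^2 = 1/2^2 = 1/4

1/4


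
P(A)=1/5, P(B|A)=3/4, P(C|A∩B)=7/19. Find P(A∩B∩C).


P(A∩B∩C) = P(A) * P(B|A) * P(C|A∩B)
= 1/5 * 3/4 * 7/19
= 3/20 * 7/19 = 21/380

21/380


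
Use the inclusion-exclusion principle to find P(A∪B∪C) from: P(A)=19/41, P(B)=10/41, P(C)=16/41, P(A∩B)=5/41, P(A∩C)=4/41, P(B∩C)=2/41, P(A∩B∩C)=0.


P(A∪B∪C) = P(A)+P(B)+P(C) - P(AB)-P(AC)-P(BC) + P(ABC)
= 19/41+10/41+16/41 - 5/41-4/41-2/41 + 0
= 34/41

34/41


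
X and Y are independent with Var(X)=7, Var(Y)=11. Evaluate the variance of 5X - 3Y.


Independence => Cov(X,Y)=0
Var(5X - 3Y) = 5^2*Var(X) + (-3)^2*Var(Y)
= 25*7 + 9*11 = 274

274


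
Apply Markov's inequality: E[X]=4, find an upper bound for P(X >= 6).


Markov: P(X >= a) <= E[X]/a
P(X >= 6) <= 4/6 = 2/3

2/3


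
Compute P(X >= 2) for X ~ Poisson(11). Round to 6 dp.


P(X>=2) = 1 - P(X<=1) = 1 - (e^(-11)*11^0/0! + e^(-11)*11^1/1!)
≈ 1 - (0.0000167017 + 0.0001837187)
= 1 - 0.0002004204 = 0.9997995796
≈ 0.999800

0.999800


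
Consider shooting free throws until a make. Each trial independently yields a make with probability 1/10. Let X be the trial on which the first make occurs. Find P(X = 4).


P(X=4) = (1-p)^3 * p = (9/10)^3 * 1/10
= 729/1000 * 1/10 = 729/10000

729/10000


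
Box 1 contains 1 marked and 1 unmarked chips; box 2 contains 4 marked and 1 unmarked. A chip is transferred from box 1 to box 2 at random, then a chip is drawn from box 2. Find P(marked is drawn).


P(transfer marked) = 1/2; P(transfer unmarked) = 1/2
If marked transferred: Urn II has 5 marked of 6, so P(marked|marked moved) = 5/6
If unmarked transferred: Urn II has 4 marked of 6, so P(marked|unmarked moved) = 2/3
By total probability: P(marked) = 1/2*5/6 + 1/2*2/3 = 3/4

3/4


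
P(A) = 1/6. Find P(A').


P(A') = 1 - P(A) = 1 - 1/6 = 5/6

5/6


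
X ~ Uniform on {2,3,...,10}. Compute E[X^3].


E[X^3] = (1/9) * sum(x^3 for x=2..10)
= 3024/9 = 336

336


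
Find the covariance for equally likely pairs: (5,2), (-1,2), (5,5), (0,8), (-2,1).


E[X]=7/5, E[Y]=18/5, E[XY]=31/5
Cov(X,Y) = E[XY] - E[X]E[Y] = 31/5 - 7/5*18/5 = 29/25

29/25


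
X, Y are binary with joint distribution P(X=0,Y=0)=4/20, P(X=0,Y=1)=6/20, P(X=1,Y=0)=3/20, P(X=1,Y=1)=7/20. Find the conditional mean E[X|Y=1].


P(Y=1) = 13/20
E[X|Y=1] = (0*6 + 1*7)/13 = 7/13

7/13


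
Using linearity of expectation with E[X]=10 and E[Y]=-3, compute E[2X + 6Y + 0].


E[2X + 6Y + 0] = 2*E[X] + 6*E[Y] + 0
= (2)*(10) + (6)*(-3) + (0)
= 20 - 18 + 0 = 2

2


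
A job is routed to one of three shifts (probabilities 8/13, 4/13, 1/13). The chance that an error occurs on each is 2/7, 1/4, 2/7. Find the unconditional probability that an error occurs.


P(A) = P(A|B1)P(B1) + P(A|B2)P(B2) + P(A|B3)P(B3)
= 2/7*8/13 + 1/4*4/13 + 2/7*1/13
= 16/91 + 1/13 + 2/91 = 25/91

25/91


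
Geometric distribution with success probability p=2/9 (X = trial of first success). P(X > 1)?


P(X > 1) = P(first 1 trials all fail) = (1-p)^1 = (7/9)^1 = 7/9

7/9


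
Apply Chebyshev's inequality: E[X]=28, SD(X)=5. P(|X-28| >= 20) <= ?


k = 20/5 = 4
Chebyshev: P(|X-mu| >= k*sigma) <= 1/k^2 = 1/4^2 = 1/16

1/16


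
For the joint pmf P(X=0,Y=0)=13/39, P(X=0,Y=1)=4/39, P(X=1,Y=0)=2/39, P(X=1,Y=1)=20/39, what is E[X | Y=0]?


P(Y=0) = 15/39
E[X|Y=0] = (0*13 + 1*2)/15 = 2/15

2/15


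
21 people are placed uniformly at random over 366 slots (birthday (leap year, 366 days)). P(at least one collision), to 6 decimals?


P(all different) = prod((366-i)/366 for i=0..20) = 0.557221
P(at least one match) = 1 - 0.557221 = 0.442779

0.442779


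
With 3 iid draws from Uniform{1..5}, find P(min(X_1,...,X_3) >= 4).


P(min >= 4) = P(all X_i >= 4) = (P(X_1 >= 4))^3
= (2/5)^3 = 8/125

8/125


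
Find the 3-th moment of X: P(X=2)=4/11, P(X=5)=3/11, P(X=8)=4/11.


E[X^3] = sum(x^3 * P(x))
= 8*4/11 + 125*3/11 + 512*4/11
= 2455/11

2455/11


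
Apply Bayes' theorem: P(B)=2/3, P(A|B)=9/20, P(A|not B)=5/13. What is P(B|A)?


P(A) = P(A|B)P(B) + P(A|B')P(B') = 9/20*2/3 + 5/13*1/3 = 167/390
P(B|A) = P(A|B)P(B)/P(A) = (3/10)/(167/390) = 117/167

117/167


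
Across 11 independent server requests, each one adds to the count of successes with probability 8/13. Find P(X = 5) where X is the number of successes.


P(X=5) = C(11,5) * p^5 * (1-p)^6
= 462 * 32768/371293 * 15625/4826809
= 236544000000/1792160394037

236544000000/1792160394037


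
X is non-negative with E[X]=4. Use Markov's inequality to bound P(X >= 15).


Markov: P(X >= a) <= E[X]/a
P(X >= 15) <= 4/15

4/15


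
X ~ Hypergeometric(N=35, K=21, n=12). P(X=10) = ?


P(X=10) = C(21,10)*C(14,2) / C(35,12)
= 352716*91 / 834451800
= 32097156/834451800 = 1729/44950

1729/44950


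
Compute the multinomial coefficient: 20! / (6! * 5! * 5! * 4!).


20! = 2432902008176640000
Denominator: 6!=720 * 5!=120 * 5!=120 * 4!=24
Coefficient = 2432902008176640000 / 248832000 = 9777287520

9777287520


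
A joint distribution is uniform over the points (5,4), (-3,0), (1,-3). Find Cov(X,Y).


E[X]=1, E[Y]=1/3, E[XY]=17/3
Cov(X,Y) = E[XY] - E[X]E[Y] = 17/3 - 1*1/3 = 16/3

16/3


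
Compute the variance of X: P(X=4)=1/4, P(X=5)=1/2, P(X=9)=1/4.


E[X] = 23/4, E[X^2] = 147/4
Var(X) = E[X^2] - (E[X])^2 = 147/4 - (23/4)^2 = 59/16

59/16


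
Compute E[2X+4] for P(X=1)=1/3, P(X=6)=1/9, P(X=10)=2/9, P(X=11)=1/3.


E[2X+4] = sum(g(x)*P(x))
= 6*1/3 + 16*1/9 + 24*2/9 + 26*1/3
= 160/9

160/9


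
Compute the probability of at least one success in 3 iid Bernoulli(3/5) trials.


P(at least one) = 1 - P(none)
P(none) = (1 - 3/5)^3 = (2/5)^3 = 8/125
P(at least one) = 1 - 8/125 = 117/125

117/125


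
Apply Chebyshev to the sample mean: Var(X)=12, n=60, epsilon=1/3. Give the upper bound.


Var(Xbar) = Var(X)/n = 12/60
Chebyshev: P(|Xbar-mu| >= 1/3) <= Var(Xbar)/(1/3)^2 = (1/5)/(1/9) = 9/5
Bound exceeds 1, so trivial bound: 1

1


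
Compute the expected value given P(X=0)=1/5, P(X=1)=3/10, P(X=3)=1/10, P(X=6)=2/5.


E[X] = sum(x * P(x))
= 0*1/5 + 1*3/10 + 3*1/10 + 6*2/5
= 3

3


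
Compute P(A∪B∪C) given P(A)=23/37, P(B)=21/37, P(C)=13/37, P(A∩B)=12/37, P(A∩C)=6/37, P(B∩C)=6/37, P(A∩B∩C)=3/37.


P(A∪B∪C) = P(A)+P(B)+P(C) - P(AB)-P(AC)-P(BC) + P(ABC)
= 23/37+21/37+13/37 - 12/37-6/37-6/37 + 3/37
= 36/37

36/37


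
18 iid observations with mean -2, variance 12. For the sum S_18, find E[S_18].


E[S_n] = n*E[X_1] = 18*-2 = -36

-36


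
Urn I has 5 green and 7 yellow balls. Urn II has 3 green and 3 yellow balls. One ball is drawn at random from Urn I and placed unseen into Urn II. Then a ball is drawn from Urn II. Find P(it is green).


P(transfer green) = 5/12; P(transfer yellow) = 7/12
If green transferred: Urn II has 4 green of 7, so P(green|green moved) = 4/7
If yellow transferred: Urn II has 3 green of 7, so P(green|yellow moved) = 3/7
By total probability: P(green) = 5/12*4/7 + 7/12*3/7 = 41/84

41/84


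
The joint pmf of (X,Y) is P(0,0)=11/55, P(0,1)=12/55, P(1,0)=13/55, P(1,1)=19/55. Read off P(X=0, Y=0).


Read from table: P(X=0, Y=0) = 11/55 = 1/5

1/5


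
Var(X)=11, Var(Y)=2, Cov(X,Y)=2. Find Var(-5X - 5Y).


Var(-5X - 5Y) = (-5)^2*Var(X) + (-5)^2*Var(Y) + 2*(-5)*(-5)*Cov(X,Y)
= 25*11 + 25*2 + 50*2
= 275 + 50 + 100 = 425

425


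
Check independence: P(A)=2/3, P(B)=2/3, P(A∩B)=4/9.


P(A)*P(B) = 2/3*2/3 = 4/9
P(A∩B) = 4/9, which equals P(A)P(B), so independent

Yes, A and B are independent


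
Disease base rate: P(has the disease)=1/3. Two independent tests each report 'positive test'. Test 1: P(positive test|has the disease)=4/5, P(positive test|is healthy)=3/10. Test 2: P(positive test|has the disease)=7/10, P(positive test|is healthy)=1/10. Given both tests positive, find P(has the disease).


After test 1: P(+) = 4/5*1/3 + 3/10*2/3 = 7/15
P(B|+) = (4/15)/(7/15) = 4/7
After test 2 (use post1 as new prior): P(+) = 7/10*4/7 + 1/10*3/7 = 31/70
P(B|+,+) = (2/5)/(31/70) = 28/31

28/31


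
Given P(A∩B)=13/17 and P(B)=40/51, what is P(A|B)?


P(A|B) = P(A∩B)/P(B) = (39/51)/(40/51) = 39/40

39/40


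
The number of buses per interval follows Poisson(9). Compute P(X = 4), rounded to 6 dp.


P(X=4) = e^(-9) * 9^4 / 4!
≈ 0.0001234098041 * 6561 / 24
≈ 0.033737

0.033737


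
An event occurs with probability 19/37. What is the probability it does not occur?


P(A') = 1 - P(A) = 1 - 19/37 = 18/37

18/37


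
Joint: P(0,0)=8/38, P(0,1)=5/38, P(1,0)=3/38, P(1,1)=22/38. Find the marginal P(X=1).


P(X=1) = P(1,0)+P(1,1) = 3/38 + 22/38 = 25/38

25/38


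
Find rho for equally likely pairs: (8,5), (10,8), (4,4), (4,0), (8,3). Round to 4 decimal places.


Cov(X,Y) = 4.8000, Var(X) = 5.7600, Var(Y) = 6.8000
rho = Cov/(sqrt(VarX)*sqrt(VarY)) = 0.7670

0.7670


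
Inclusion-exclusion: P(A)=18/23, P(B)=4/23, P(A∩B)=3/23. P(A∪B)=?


P(A∪B) = P(A) + P(B) - P(A∩B)
= 18/23 + 4/23 - 3/23 = 19/23

19/23


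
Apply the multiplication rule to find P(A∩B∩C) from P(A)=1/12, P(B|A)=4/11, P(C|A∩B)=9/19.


P(A∩B∩C) = P(A) * P(B|A) * P(C|A∩B)
= 1/12 * 4/11 * 9/19
= 1/33 * 9/19 = 3/209

3/209


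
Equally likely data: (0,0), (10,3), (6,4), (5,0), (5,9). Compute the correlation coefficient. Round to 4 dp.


Cov(X,Y) = 3.1600, Var(X) = 10.1600, Var(Y) = 10.9600
rho = Cov/(sqrt(VarX)*sqrt(VarY)) = 0.2995

0.2995


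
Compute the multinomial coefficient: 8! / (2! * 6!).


8! = 40320
Denominator: 2!=2 * 6!=720
Coefficient = 40320 / 1440 = 28

28


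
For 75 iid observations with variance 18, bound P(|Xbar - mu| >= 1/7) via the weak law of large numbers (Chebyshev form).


Var(Xbar) = Var(X)/n = 18/75
Chebyshev: P(|Xbar-mu| >= 1/7) <= Var(Xbar)/(1/7)^2 = (6/25)/(1/49) = 294/25
Bound exceeds 1, so trivial bound: 1

1


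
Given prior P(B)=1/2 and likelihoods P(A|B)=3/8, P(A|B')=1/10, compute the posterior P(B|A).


P(A) = P(A|B)P(B) + P(A|B')P(B') = 3/8*1/2 + 1/10*1/2 = 19/80
P(B|A) = P(A|B)P(B)/P(A) = (3/16)/(19/80) = 15/19

15/19


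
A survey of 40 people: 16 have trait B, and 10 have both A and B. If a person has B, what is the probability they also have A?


P(A|B) = P(A∩B)/P(B) = (10/40)/(16/40) = 10/16 = 5/8

5/8


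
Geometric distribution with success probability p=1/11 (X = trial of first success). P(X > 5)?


P(X > 5) = P(first 5 trials all fail) = (1-p)^5 = (10/11)^5 = 100000/161051

100000/161051


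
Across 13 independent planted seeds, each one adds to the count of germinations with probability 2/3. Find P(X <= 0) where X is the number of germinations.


P(X<=0) = P(X=0)
= 1/1594323
= 1/1594323

1/1594323


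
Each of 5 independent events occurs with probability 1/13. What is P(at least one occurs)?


P(at least one) = 1 - P(none)
P(none) = (1 - 1/13)^5 = (12/13)^5 = 248832/371293
P(at least one) = 1 - 248832/371293 = 122461/371293

122461/371293


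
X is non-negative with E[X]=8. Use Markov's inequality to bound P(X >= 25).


Markov: P(X >= a) <= E[X]/a
P(X >= 25) <= 8/25

8/25


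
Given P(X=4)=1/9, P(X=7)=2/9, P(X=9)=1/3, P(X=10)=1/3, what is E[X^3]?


E[X^3] = sum(g(x)*P(x))
= 64*1/9 + 343*2/9 + 729*1/3 + 1000*1/3
= 1979/3

1979/3


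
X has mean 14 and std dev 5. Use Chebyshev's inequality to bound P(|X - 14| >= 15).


k = 15/5 = 3
Chebyshev: P(|X-mu| >= k*sigma) <= 1/k^2 = 1/3^2 = 1/9

1/9


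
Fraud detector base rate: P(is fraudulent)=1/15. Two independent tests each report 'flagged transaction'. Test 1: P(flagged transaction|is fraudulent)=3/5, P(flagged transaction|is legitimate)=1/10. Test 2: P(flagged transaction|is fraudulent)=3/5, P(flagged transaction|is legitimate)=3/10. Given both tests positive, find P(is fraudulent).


After test 1: P(+) = 3/5*1/15 + 1/10*14/15 = 2/15
P(B|+) = (1/25)/(2/15) = 3/10
After test 2 (use post1 as new prior): P(+) = 3/5*3/10 + 3/10*7/10 = 39/100
P(B|+,+) = (9/50)/(39/100) = 6/13

6/13


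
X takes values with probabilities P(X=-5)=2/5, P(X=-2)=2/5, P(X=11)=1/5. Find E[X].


E[X] = sum(x * P(x))
= -5*2/5 - 2*2/5 + 11*1/5
= -3/5

-3/5


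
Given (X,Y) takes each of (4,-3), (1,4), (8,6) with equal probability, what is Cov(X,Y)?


E[X]=13/3, E[Y]=7/3, E[XY]=40/3
Cov(X,Y) = E[XY] - E[X]E[Y] = 40/3 - 13/3*7/3 = 29/9

29/9


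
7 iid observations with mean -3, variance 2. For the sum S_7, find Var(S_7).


By independence, Var(S_n) = n*Var(X_1) = 7*2 = 14

14


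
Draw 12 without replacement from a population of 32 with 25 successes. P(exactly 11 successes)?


P(X=11) = C(25,11)*C(7,1) / C(32,12)
= 4457400*7 / 225792840
= 31201800/225792840 = 1615/11687

1615/11687


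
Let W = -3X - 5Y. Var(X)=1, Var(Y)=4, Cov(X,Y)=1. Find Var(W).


Var(-3X - 5Y) = (-3)^2*Var(X) + (-5)^2*Var(Y) + 2*(-3)*(-5)*Cov(X,Y)
= 9*1 + 25*4 + 30*1
= 9 + 100 + 30 = 139

139


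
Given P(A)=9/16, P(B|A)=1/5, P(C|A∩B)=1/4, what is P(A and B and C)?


P(A∩B∩C) = P(A) * P(B|A) * P(C|A∩B)
= 9/16 * 1/5 * 1/4
= 9/80 * 1/4 = 9/320

9/320


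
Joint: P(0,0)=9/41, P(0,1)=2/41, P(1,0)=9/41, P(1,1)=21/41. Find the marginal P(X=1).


P(X=1) = P(1,0)+P(1,1) = 9/41 + 21/41 = 30/41

30/41


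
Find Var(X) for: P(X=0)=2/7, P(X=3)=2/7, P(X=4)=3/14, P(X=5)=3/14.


E[X] = 39/14, E[X^2] = 159/14
Var(X) = E[X^2] - (E[X])^2 = 159/14 - (39/14)^2 = 705/196

705/196


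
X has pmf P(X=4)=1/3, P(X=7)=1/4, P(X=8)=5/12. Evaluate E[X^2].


E[X^2] = sum(x^2 * P(x))
= 16*1/3 + 49*1/4 + 64*5/12
= 177/4

177/4


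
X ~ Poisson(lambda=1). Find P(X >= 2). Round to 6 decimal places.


P(X>=2) = 1 - P(X<=1) = 1 - (e^(-1)*1^0/0! + e^(-1)*1^1/1!)
≈ 1 - (0.3678794412 + 0.3678794412)
= 1 - 0.7357588824 = 0.2642411176
≈ 0.264241

0.264241


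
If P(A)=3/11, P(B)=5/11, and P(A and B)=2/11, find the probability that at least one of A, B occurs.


P(A∪B) = P(A) + P(B) - P(A∩B)
= 3/11 + 5/11 - 2/11 = 6/11

6/11


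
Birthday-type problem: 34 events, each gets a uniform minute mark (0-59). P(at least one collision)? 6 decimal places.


P(all different) = prod((60-i)/60 for i=0..33) = 0.000007
P(at least one match) = 1 - 0.000007 = 0.999993

0.999993


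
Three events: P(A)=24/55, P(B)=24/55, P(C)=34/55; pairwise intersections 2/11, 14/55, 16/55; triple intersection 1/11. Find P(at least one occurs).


P(A∪B∪C) = P(A)+P(B)+P(C) - P(AB)-P(AC)-P(BC) + P(ABC)
= 24/55+24/55+34/55 - 2/11-14/55-16/55 + 1/11
= 47/55

47/55


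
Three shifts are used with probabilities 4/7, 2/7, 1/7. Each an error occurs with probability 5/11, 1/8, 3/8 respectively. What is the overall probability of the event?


P(A) = P(A|B1)P(B1) + P(A|B2)P(B2) + P(A|B3)P(B3)
= 5/11*4/7 + 1/8*2/7 + 3/8*1/7
= 20/77 + 1/28 + 3/56 = 215/616

215/616


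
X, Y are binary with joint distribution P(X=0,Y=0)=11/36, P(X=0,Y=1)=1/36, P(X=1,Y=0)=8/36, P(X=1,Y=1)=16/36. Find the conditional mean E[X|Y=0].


P(Y=0) = 19/36
E[X|Y=0] = (0*11 + 1*8)/19 = 8/19

8/19


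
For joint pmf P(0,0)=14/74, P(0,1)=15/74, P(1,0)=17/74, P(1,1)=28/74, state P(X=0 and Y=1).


Read from table: P(X=0, Y=1) = 15/74

15/74


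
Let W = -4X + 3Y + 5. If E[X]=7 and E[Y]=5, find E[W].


E[-4X + 3Y + 5] = -4*E[X] + 3*E[Y] + 5
= (-4)*(7) + (3)*(5) + (5)
= -28 + 15 + 5 = -8

-8


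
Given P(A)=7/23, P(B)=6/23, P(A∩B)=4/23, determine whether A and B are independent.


P(A)*P(B) = 7/23*6/23 = 42/529
P(A∩B) = 4/23 != 42/529, so not independent

No, A and B are not independent


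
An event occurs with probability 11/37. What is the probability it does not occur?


P(A') = 1 - P(A) = 1 - 11/37 = 26/37

26/37


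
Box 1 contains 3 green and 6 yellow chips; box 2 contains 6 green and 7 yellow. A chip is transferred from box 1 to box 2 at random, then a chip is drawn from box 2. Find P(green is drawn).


P(transfer green) = 3/9 = 1/3; P(transfer yellow) = 2/3
If green transferred: Urn II has 7 green of 14, so P(green|green moved) = 1/2
If yellow transferred: Urn II has 6 green of 14, so P(green|yellow moved) = 3/7
By total probability: P(green) = 1/3*1/2 + 2/3*3/7 = 19/42

19/42


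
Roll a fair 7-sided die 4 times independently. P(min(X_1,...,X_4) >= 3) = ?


P(min >= 3) = P(all X_i >= 3) = (P(X_1 >= 3))^4
= (5/7)^4 = 625/2401

625/2401


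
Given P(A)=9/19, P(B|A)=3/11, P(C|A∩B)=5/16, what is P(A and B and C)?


P(A∩B∩C) = P(A) * P(B|A) * P(C|A∩B)
= 9/19 * 3/11 * 5/16
= 27/209 * 5/16 = 135/3344

135/3344


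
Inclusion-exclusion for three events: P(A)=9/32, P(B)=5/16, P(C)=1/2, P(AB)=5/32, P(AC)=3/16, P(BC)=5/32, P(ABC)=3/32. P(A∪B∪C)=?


P(A∪B∪C) = P(A)+P(B)+P(C) - P(AB)-P(AC)-P(BC) + P(ABC)
= 9/32+5/16+1/2 - 5/32-3/16-5/32 + 3/32
= 11/16

11/16


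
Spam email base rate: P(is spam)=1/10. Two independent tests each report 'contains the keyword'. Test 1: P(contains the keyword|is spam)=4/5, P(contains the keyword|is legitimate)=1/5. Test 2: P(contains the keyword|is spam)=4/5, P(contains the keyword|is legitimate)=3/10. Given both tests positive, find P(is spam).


After test 1: P(+) = 4/5*1/10 + 1/5*9/10 = 13/50
P(B|+) = (2/25)/(13/50) = 4/13
After test 2 (use post1 as new prior): P(+) = 4/5*4/13 + 3/10*9/13 = 59/130
P(B|+,+) = (16/65)/(59/130) = 32/59

32/59


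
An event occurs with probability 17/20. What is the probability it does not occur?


P(A') = 1 - P(A) = 1 - 17/20 = 3/20

3/20


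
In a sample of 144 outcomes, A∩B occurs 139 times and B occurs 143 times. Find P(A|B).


P(A|B) = P(A∩B)/P(B) = (139/144)/(143/144) = 139/143

139/143


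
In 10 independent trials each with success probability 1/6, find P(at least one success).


P(at least one) = 1 - P(none)
P(none) = (1 - 1/6)^10 = (5/6)^10 = 9765625/60466176
P(at least one) = 1 - 9765625/60466176 = 50700551/60466176

50700551/60466176


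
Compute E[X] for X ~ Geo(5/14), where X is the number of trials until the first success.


For geometric (trials until first success), E[X] = 1/p = 1/(5/14) = 14/5

14/5


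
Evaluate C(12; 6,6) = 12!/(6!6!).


12! = 479001600
Denominator: 6!=720 * 6!=720
Coefficient = 479001600 / 518400 = 924

924


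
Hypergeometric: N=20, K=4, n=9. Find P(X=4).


P(X=4) = C(4,4)*C(16,5) / C(20,9)
= 1*4368 / 167960
= 4368/167960 = 42/1615

42/1615


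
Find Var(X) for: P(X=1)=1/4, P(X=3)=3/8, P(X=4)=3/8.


E[X] = 23/8, E[X^2] = 77/8
Var(X) = E[X^2] - (E[X])^2 = 77/8 - (23/8)^2 = 87/64

87/64


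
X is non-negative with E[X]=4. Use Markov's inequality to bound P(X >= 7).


Markov: P(X >= a) <= E[X]/a
P(X >= 7) <= 4/7

4/7


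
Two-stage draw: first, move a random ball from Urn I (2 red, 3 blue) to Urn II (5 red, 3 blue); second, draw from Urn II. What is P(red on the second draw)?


P(transfer red) = 2/5; P(transfer blue) = 3/5
If red transferred: Urn II has 6 red of 9, so P(red|red moved) = 2/3
If blue transferred: Urn II has 5 red of 9, so P(red|blue moved) = 5/9
By total probability: P(red) = 2/5*2/3 + 3/5*5/9 = 3/5

3/5


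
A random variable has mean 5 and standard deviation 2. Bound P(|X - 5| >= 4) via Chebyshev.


k = 4/2 = 2
Chebyshev: P(|X-mu| >= k*sigma) <= 1/k^2 = 1/2^2 = 1/4

1/4


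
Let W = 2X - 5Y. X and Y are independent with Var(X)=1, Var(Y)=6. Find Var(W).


Independence => Cov(X,Y)=0
Var(2X - 5Y) = 2^2*Var(X) + (-5)^2*Var(Y)
= 4*1 + 25*6 = 154

154


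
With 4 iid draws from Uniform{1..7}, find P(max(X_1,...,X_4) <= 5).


P(max <= 5) = P(all X_i <= 5) = (P(X_1 <= 5))^4
= (5/7)^4 = 625/2401

625/2401


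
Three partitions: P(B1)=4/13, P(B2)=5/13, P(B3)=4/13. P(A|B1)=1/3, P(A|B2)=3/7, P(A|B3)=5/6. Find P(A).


P(A) = P(A|B1)P(B1) + P(A|B2)P(B2) + P(A|B3)P(B3)
= 1/3*4/13 + 3/7*5/13 + 5/6*4/13
= 4/39 + 15/91 + 10/39 = 11/21

11/21


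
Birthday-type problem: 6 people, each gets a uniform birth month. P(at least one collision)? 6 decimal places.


P(all different) = prod((12-i)/12 for i=0..5) = 0.222801
P(at least one match) = 1 - 0.222801 = 0.777199

0.777199


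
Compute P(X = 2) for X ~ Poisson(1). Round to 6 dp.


P(X=2) = e^(-1) * 1^2 / 2!
≈ 0.3678794412 * 1 / 2
≈ 0.183940

0.183940


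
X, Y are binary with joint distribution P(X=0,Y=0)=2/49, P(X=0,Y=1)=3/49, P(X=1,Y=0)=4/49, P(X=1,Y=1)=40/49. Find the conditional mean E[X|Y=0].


P(Y=0) = 6/49
E[X|Y=0] = (0*2 + 1*4)/6 = 4/6 = 2/3

2/3


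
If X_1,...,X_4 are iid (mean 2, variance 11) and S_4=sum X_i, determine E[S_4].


E[S_n] = n*E[X_1] = 4*2 = 8

8


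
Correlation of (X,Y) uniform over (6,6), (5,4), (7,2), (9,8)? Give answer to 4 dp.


Cov(X,Y) = 1.7500, Var(X) = 2.1875, Var(Y) = 5.0000
rho = Cov/(sqrt(VarX)*sqrt(VarY)) = 0.5292

0.5292


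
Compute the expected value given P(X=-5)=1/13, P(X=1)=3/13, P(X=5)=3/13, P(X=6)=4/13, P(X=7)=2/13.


E[X] = sum(x * P(x))
= -5*1/13 + 1*3/13 + 5*3/13 + 6*4/13 + 7*2/13
= 51/13

51/13


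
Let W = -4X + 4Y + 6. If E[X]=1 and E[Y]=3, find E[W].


E[-4X + 4Y + 6] = -4*E[X] + 4*E[Y] + 6
= (-4)*(1) + (4)*(3) + (6)
= -4 + 12 + 6 = 14

14


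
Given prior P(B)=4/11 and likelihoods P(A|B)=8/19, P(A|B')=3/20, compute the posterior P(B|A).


P(A) = P(A|B)P(B) + P(A|B')P(B') = 8/19*4/11 + 3/20*7/11 = 1039/4180
P(B|A) = P(A|B)P(B)/P(A) = (32/209)/(1039/4180) = 640/1039

640/1039


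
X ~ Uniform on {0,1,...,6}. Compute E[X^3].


E[X^3] = (1/7) * sum(x^3 for x=0..6)
= 441/7 = 63

63


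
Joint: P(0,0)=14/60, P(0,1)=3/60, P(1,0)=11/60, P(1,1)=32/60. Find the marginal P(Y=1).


P(Y=1) = P(0,1)+P(1,1) = 3/60 + 32/60 = 35/60 = 7/12

7/12


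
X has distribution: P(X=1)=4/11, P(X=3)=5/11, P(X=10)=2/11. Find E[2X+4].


E[2X+4] = sum(g(x)*P(x))
= 6*4/11 + 10*5/11 + 24*2/11
= 122/11

122/11


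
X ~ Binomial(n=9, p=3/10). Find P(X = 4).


P(X=4) = C(9,4) * p^4 * (1-p)^5
= 126 * 81/10000 * 16807/100000
= 85766121/500000000

85766121/500000000


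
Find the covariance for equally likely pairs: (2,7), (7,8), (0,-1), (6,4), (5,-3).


E[X]=4, E[Y]=3, E[XY]=79/5
Cov(X,Y) = E[XY] - E[X]E[Y] = 79/5 - 4*3 = 19/5

19/5


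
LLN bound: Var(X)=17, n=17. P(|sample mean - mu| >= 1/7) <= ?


Var(Xbar) = Var(X)/n = 17/17
Chebyshev: P(|Xbar-mu| >= 1/7) <= Var(Xbar)/(1/7)^2 = 1/(1/49) = 49
Bound exceeds 1, so trivial bound: 1

1


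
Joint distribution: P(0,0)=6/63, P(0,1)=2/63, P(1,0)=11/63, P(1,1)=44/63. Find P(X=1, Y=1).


Read from table: P(X=1, Y=1) = 44/63

44/63


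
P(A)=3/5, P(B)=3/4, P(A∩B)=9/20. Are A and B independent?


P(A)*P(B) = 3/5*3/4 = 9/20
P(A∩B) = 9/20, which equals P(A)P(B), so independent

Yes, A and B are independent


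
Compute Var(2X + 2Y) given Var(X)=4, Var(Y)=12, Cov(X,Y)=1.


Var(2X + 2Y) = 2^2*Var(X) + 2^2*Var(Y) + 2*2*2*Cov(X,Y)
= 4*4 + 4*12 + 8*1
= 16 + 48 + 8 = 72

72


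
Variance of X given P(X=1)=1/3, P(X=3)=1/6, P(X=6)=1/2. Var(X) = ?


E[X] = 23/6, E[X^2] = 119/6
Var(X) = E[X^2] - (E[X])^2 = 119/6 - (23/6)^2 = 185/36

185/36


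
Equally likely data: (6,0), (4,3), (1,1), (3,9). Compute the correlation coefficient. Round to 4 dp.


Cov(X,Y) = -1.3750, Var(X) = 3.2500, Var(Y) = 12.1875
rho = Cov/(sqrt(VarX)*sqrt(VarY)) = -0.2185

-0.2185


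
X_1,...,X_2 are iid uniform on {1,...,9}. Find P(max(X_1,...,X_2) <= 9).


P(max <= 9) = P(all X_i <= 9) = (P(X_1 <= 9))^2
= (9/9)^2 = 1^2 = 1

1


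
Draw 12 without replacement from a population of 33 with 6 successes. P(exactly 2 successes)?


P(X=2) = C(6,2)*C(27,10) / C(33,12)
= 15*8436285 / 354817320
= 126544275/354817320 = 2565/7192

2565/7192


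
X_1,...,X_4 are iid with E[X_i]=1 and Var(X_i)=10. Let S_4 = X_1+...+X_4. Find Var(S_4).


By independence, Var(S_n) = n*Var(X_1) = 4*10 = 40

40


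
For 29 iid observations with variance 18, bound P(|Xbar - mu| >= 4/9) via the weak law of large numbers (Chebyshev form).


Var(Xbar) = Var(X)/n = 18/29
Chebyshev: P(|Xbar-mu| >= 4/9) <= Var(Xbar)/(4/9)^2 = (18/29)/(16/81) = 729/232
Bound exceeds 1, so trivial bound: 1

1


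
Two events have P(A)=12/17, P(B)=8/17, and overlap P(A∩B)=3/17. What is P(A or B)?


P(A∪B) = P(A) + P(B) - P(A∩B)
= 12/17 + 8/17 - 3/17 = 1

1


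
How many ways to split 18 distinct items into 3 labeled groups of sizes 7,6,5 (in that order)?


18! = 6402373705728000
Denominator: 7!=5040 * 6!=720 * 5!=120
Coefficient = 6402373705728000 / 435456000 = 14702688

14702688


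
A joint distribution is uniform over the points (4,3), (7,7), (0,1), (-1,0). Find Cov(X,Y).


E[X]=5/2, E[Y]=11/4, E[XY]=61/4
Cov(X,Y) = E[XY] - E[X]E[Y] = 61/4 - 5/2*11/4 = 67/8

67/8


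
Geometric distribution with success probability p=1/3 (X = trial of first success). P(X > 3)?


P(X > 3) = P(first 3 trials all fail) = (1-p)^3 = (2/3)^3 = 8/27

8/27


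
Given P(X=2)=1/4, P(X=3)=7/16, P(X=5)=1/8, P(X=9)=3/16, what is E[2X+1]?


E[2X+1] = sum(g(x)*P(x))
= 5*1/4 + 7*7/16 + 11*1/8 + 19*3/16
= 37/4

37/4


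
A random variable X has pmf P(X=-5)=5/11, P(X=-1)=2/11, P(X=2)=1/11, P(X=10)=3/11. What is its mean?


E[X] = sum(x * P(x))
= -5*5/11 - 1*2/11 + 2*1/11 + 10*3/11
= 5/11

5/11


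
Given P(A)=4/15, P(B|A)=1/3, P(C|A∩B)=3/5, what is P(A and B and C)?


P(A∩B∩C) = P(A) * P(B|A) * P(C|A∩B)
= 4/15 * 1/3 * 3/5
= 4/45 * 3/5 = 4/75

4/75


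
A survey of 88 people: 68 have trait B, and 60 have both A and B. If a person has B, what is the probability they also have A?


P(A|B) = P(A∩B)/P(B) = (60/88)/(68/88) = 60/68 = 15/17

15/17


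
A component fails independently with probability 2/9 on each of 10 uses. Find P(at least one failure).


P(at least one) = 1 - P(none)
P(none) = (1 - 2/9)^10 = (7/9)^10 = 282475249/3486784401
P(at least one) = 1 - 282475249/3486784401 = 3204309152/3486784401

3204309152/3486784401


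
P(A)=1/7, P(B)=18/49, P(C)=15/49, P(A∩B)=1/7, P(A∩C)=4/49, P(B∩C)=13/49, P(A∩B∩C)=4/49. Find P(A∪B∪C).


P(A∪B∪C) = P(A)+P(B)+P(C) - P(AB)-P(AC)-P(BC) + P(ABC)
= 1/7+18/49+15/49 - 1/7-4/49-13/49 + 4/49
= 20/49

20/49


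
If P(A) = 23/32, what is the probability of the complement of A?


P(A') = 1 - P(A) = 1 - 23/32 = 9/32

9/32


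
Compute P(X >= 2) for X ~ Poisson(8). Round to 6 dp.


P(X>=2) = 1 - P(X<=1) = 1 - (e^(-8)*8^0/0! + e^(-8)*8^1/1!)
≈ 1 - (0.0003354626 + 0.0026837010)
= 1 - 0.0030191636 = 0.9969808364
≈ 0.996981

0.996981


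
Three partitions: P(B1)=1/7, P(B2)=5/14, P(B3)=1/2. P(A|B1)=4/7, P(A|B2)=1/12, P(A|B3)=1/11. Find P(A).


P(A) = P(A|B1)P(B1) + P(A|B2)P(B2) + P(A|B3)P(B3)
= 4/7*1/7 + 1/12*5/14 + 1/11*1/2
= 4/49 + 5/168 + 1/22 = 2029/12936

2029/12936


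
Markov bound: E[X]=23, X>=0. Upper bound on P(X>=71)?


Markov: P(X >= a) <= E[X]/a
P(X >= 71) <= 23/71

23/71


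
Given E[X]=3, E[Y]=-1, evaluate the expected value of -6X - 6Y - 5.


E[-6X - 6Y - 5] = -6*E[X] - 6*E[Y] - 5
= (-6)*(3) + (-6)*(-1) + (-5)
= -18 + 6 - 5 = -17

-17


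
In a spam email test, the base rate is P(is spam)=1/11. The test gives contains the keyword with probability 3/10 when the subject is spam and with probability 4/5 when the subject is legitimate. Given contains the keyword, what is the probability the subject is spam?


P(A) = P(A|B)P(B) + P(A|B')P(B') = 3/10*1/11 + 4/5*10/11 = 83/110
P(B|A) = P(A|B)P(B)/P(A) = (3/110)/(83/110) = 3/83

3/83


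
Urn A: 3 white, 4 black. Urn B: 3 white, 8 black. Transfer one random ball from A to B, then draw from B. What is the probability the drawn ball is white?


P(transfer white) = 3/7; P(transfer black) = 4/7
If white transferred: Urn II has 4 white of 12, so P(white|white moved) = 1/3
If black transferred: Urn II has 3 white of 12, so P(white|black moved) = 1/4
By total probability: P(white) = 3/7*1/3 + 4/7*1/4 = 2/7

2/7


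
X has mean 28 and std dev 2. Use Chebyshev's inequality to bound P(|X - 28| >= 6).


k = 6/2 = 3
Chebyshev: P(|X-mu| >= k*sigma) <= 1/k^2 = 1/3^2 = 1/9

1/9


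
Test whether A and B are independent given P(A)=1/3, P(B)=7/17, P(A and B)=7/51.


P(A)*P(B) = 1/3*7/17 = 7/51
P(A∩B) = 7/51, which equals P(A)P(B), so independent

Yes, A and B are independent


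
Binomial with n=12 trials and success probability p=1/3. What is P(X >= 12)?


P(X>=12) = P(X=12)
= 1/531441
= 1/531441

1/531441


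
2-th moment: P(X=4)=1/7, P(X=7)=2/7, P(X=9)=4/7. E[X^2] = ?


E[X^2] = sum(x^2 * P(x))
= 16*1/7 + 49*2/7 + 81*4/7
= 438/7

438/7


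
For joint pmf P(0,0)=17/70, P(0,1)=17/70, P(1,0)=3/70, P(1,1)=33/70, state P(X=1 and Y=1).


Read from table: P(X=1, Y=1) = 33/70

33/70


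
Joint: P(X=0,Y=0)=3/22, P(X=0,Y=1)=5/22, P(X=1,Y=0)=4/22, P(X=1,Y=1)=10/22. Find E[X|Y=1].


P(Y=1) = 15/22
E[X|Y=1] = (0*5 + 1*10)/15 = 10/15 = 2/3

2/3


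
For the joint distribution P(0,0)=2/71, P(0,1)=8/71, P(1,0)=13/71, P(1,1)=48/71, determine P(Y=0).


P(Y=0) = P(0,0)+P(1,0) = 2/71 + 13/71 = 15/71

15/71


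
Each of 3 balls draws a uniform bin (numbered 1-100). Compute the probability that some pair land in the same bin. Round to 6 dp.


P(all different) = prod((100-i)/100 for i=0..2) = 0.970200
P(at least one match) = 1 - 0.970200 = 0.029800

0.029800


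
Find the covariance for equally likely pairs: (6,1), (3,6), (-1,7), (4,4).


E[X]=3, E[Y]=9/2, E[XY]=33/4
Cov(X,Y) = E[XY] - E[X]E[Y] = 33/4 - 3*9/2 = -21/4

-21/4


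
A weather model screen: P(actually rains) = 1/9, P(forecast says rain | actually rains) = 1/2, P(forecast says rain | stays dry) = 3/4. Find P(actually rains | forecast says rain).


P(A) = P(A|B)P(B) + P(A|B')P(B') = 1/2*1/9 + 3/4*8/9 = 13/18
P(B|A) = P(A|B)P(B)/P(A) = (1/18)/(13/18) = 1/13

1/13


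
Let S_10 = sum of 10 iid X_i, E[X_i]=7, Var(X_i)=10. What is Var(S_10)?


By independence, Var(S_n) = n*Var(X_1) = 10*10 = 100

100
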